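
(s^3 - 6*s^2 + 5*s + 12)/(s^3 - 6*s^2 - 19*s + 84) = (s^2 - 3*s - 4)/(s^2 - 3*s - 28)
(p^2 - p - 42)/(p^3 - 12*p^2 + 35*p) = (p + 6)/(p*(p - 5))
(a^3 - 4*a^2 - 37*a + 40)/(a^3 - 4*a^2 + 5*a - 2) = (a^2 - 3*a - 40)/(a^2 - 3*a + 2)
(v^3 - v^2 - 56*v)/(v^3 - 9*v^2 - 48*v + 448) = v/(v - 8)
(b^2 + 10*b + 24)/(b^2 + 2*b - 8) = (b + 6)/(b - 2)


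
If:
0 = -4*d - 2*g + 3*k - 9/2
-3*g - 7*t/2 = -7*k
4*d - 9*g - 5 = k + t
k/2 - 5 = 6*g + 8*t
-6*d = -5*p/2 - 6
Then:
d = -16507/17608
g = -133/142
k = -824/2201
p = -20469/4402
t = 119/2201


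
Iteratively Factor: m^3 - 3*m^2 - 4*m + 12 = (m + 2)*(m^2 - 5*m + 6) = (m - 2)*(m + 2)*(m - 3)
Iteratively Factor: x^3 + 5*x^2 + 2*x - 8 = (x - 1)*(x^2 + 6*x + 8) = (x - 1)*(x + 2)*(x + 4)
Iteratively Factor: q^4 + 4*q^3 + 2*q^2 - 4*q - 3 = (q + 1)*(q^3 + 3*q^2 - q - 3) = (q + 1)^2*(q^2 + 2*q - 3) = (q + 1)^2*(q + 3)*(q - 1)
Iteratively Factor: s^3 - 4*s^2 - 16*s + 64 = (s + 4)*(s^2 - 8*s + 16) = (s - 4)*(s + 4)*(s - 4)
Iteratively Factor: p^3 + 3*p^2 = (p)*(p^2 + 3*p) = p^2*(p + 3)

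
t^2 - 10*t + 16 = (t - 8)*(t - 2)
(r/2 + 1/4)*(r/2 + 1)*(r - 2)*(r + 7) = r^4/4 + 15*r^3/8 - r^2/8 - 15*r/2 - 7/2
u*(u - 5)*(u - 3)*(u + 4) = u^4 - 4*u^3 - 17*u^2 + 60*u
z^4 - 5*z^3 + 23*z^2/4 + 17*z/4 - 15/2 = (z - 5/2)*(z - 2)*(z - 3/2)*(z + 1)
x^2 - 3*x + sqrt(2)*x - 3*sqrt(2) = (x - 3)*(x + sqrt(2))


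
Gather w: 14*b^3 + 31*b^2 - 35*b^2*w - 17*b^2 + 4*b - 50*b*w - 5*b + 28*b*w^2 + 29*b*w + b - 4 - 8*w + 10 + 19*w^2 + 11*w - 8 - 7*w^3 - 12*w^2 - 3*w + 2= 14*b^3 + 14*b^2 - 7*w^3 + w^2*(28*b + 7) + w*(-35*b^2 - 21*b)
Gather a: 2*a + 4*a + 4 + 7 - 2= 6*a + 9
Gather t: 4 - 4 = 0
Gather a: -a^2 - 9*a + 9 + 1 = -a^2 - 9*a + 10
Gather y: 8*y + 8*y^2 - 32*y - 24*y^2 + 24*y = -16*y^2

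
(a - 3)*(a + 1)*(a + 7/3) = a^3 + a^2/3 - 23*a/3 - 7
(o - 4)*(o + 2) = o^2 - 2*o - 8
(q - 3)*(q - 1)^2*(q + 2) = q^4 - 3*q^3 - 3*q^2 + 11*q - 6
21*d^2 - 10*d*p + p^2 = (-7*d + p)*(-3*d + p)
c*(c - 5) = c^2 - 5*c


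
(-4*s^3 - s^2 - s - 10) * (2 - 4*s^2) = 16*s^5 + 4*s^4 - 4*s^3 + 38*s^2 - 2*s - 20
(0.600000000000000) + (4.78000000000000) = 5.38000000000000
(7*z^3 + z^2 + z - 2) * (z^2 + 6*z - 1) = 7*z^5 + 43*z^4 + 3*z^2 - 13*z + 2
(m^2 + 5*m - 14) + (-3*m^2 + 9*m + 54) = -2*m^2 + 14*m + 40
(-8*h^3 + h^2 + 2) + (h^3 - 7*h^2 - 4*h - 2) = -7*h^3 - 6*h^2 - 4*h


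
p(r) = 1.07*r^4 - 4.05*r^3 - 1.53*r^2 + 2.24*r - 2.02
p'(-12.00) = -9106.48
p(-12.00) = 28936.70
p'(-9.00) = -4074.49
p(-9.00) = 9826.61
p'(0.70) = -4.39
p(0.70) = -2.33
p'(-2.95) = -204.35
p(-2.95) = 163.07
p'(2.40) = -15.92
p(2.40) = -25.94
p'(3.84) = 53.68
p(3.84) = -12.65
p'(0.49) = -1.67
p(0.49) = -1.70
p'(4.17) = 88.55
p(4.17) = 10.58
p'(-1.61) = -42.19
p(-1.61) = 14.50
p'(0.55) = -2.41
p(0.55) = -1.83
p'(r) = 4.28*r^3 - 12.15*r^2 - 3.06*r + 2.24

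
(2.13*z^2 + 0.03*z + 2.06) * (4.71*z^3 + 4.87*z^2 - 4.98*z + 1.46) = 10.0323*z^5 + 10.5144*z^4 - 0.758699999999999*z^3 + 12.9926*z^2 - 10.215*z + 3.0076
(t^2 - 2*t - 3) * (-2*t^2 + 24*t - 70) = -2*t^4 + 28*t^3 - 112*t^2 + 68*t + 210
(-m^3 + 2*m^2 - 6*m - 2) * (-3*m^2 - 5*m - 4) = 3*m^5 - m^4 + 12*m^3 + 28*m^2 + 34*m + 8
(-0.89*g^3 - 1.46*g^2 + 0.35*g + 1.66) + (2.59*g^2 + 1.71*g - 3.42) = -0.89*g^3 + 1.13*g^2 + 2.06*g - 1.76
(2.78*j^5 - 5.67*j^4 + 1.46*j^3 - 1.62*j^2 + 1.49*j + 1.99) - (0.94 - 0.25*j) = 2.78*j^5 - 5.67*j^4 + 1.46*j^3 - 1.62*j^2 + 1.74*j + 1.05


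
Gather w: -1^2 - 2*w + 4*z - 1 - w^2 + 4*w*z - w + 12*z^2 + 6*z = -w^2 + w*(4*z - 3) + 12*z^2 + 10*z - 2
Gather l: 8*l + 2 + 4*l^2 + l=4*l^2 + 9*l + 2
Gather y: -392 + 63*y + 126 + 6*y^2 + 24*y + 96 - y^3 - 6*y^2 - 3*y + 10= -y^3 + 84*y - 160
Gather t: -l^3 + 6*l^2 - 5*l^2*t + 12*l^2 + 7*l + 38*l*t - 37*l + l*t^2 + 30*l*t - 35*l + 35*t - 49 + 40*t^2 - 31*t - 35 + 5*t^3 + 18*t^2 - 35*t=-l^3 + 18*l^2 - 65*l + 5*t^3 + t^2*(l + 58) + t*(-5*l^2 + 68*l - 31) - 84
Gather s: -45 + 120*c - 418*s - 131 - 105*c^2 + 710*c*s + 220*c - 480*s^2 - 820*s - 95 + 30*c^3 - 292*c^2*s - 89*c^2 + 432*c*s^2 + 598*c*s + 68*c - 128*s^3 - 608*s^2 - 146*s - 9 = 30*c^3 - 194*c^2 + 408*c - 128*s^3 + s^2*(432*c - 1088) + s*(-292*c^2 + 1308*c - 1384) - 280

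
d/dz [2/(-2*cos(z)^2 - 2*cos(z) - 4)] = -(2*cos(z) + 1)*sin(z)/(cos(z)^2 + cos(z) + 2)^2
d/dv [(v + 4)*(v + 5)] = 2*v + 9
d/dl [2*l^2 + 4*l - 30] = 4*l + 4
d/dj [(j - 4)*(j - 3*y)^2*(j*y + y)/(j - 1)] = y*(j - 3*y)*(-(j - 4)*(j + 1)*(j - 3*y) + (j - 1)*(2*(j - 4)*(j + 1) + (j - 4)*(j - 3*y) + (j + 1)*(j - 3*y)))/(j - 1)^2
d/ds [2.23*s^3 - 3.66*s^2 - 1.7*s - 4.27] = 6.69*s^2 - 7.32*s - 1.7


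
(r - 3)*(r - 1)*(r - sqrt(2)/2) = r^3 - 4*r^2 - sqrt(2)*r^2/2 + 2*sqrt(2)*r + 3*r - 3*sqrt(2)/2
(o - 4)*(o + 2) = o^2 - 2*o - 8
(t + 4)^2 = t^2 + 8*t + 16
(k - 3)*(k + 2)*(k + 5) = k^3 + 4*k^2 - 11*k - 30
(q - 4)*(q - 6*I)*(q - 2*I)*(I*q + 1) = I*q^4 + 9*q^3 - 4*I*q^3 - 36*q^2 - 20*I*q^2 - 12*q + 80*I*q + 48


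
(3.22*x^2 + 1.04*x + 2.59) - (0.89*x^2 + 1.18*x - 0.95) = 2.33*x^2 - 0.14*x + 3.54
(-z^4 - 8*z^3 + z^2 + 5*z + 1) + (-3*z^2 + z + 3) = -z^4 - 8*z^3 - 2*z^2 + 6*z + 4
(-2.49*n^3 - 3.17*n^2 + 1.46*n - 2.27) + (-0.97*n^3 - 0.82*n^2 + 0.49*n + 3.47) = -3.46*n^3 - 3.99*n^2 + 1.95*n + 1.2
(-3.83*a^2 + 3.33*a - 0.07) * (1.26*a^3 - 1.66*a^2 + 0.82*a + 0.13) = -4.8258*a^5 + 10.5536*a^4 - 8.7566*a^3 + 2.3489*a^2 + 0.3755*a - 0.0091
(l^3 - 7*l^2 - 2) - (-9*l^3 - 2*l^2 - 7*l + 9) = 10*l^3 - 5*l^2 + 7*l - 11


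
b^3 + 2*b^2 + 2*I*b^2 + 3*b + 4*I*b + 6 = (b + 2)*(b - I)*(b + 3*I)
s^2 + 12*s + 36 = (s + 6)^2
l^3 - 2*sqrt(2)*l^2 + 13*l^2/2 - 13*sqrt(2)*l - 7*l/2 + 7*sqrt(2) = (l - 1/2)*(l + 7)*(l - 2*sqrt(2))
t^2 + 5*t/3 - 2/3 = (t - 1/3)*(t + 2)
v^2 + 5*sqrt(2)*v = v*(v + 5*sqrt(2))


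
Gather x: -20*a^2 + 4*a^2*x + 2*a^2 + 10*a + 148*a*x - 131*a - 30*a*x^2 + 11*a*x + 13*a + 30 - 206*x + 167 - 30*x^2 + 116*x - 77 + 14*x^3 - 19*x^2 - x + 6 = -18*a^2 - 108*a + 14*x^3 + x^2*(-30*a - 49) + x*(4*a^2 + 159*a - 91) + 126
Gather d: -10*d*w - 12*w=-10*d*w - 12*w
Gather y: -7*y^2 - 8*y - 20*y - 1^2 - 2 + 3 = -7*y^2 - 28*y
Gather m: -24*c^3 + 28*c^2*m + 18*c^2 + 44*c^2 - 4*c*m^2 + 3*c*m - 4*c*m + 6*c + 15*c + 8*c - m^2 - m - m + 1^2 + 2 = -24*c^3 + 62*c^2 + 29*c + m^2*(-4*c - 1) + m*(28*c^2 - c - 2) + 3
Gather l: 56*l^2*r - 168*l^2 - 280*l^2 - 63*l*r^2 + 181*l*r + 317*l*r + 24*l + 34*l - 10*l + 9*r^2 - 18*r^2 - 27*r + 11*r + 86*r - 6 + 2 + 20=l^2*(56*r - 448) + l*(-63*r^2 + 498*r + 48) - 9*r^2 + 70*r + 16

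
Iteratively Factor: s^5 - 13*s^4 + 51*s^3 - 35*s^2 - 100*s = (s - 4)*(s^4 - 9*s^3 + 15*s^2 + 25*s) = (s - 5)*(s - 4)*(s^3 - 4*s^2 - 5*s) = (s - 5)*(s - 4)*(s + 1)*(s^2 - 5*s) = (s - 5)^2*(s - 4)*(s + 1)*(s)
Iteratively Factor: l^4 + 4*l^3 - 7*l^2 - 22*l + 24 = (l - 1)*(l^3 + 5*l^2 - 2*l - 24) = (l - 1)*(l + 4)*(l^2 + l - 6) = (l - 1)*(l + 3)*(l + 4)*(l - 2)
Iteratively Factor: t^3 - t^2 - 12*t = (t + 3)*(t^2 - 4*t) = (t - 4)*(t + 3)*(t)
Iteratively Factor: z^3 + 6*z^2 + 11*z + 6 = (z + 2)*(z^2 + 4*z + 3) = (z + 1)*(z + 2)*(z + 3)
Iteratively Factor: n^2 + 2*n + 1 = (n + 1)*(n + 1)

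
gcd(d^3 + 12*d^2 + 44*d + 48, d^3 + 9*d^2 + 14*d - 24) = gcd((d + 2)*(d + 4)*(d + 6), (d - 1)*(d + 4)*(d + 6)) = d^2 + 10*d + 24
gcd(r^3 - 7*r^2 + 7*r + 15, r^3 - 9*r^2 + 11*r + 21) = r^2 - 2*r - 3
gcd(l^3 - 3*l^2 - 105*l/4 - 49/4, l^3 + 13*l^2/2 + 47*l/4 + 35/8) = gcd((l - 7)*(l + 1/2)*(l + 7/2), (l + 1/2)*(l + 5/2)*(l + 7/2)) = l^2 + 4*l + 7/4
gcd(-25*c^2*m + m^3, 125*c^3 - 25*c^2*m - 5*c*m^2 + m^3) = 25*c^2 - m^2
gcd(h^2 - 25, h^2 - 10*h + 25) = h - 5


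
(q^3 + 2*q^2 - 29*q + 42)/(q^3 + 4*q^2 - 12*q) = (q^2 + 4*q - 21)/(q*(q + 6))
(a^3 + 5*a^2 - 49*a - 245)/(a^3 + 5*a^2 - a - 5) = (a^2 - 49)/(a^2 - 1)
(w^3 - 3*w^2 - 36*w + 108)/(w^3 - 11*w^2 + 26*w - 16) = (w^3 - 3*w^2 - 36*w + 108)/(w^3 - 11*w^2 + 26*w - 16)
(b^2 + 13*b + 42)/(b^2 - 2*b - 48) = (b + 7)/(b - 8)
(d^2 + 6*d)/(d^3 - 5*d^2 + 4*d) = (d + 6)/(d^2 - 5*d + 4)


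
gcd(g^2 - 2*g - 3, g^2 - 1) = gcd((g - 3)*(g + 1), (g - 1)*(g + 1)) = g + 1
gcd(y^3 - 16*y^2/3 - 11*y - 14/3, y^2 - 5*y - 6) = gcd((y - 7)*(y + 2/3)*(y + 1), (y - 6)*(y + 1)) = y + 1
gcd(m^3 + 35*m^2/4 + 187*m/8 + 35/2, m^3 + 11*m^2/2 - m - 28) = m^2 + 15*m/2 + 14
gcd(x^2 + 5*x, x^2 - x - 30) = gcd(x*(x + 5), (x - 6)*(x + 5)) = x + 5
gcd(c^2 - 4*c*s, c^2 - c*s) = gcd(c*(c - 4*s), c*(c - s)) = c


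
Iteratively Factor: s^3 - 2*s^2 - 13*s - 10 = (s + 2)*(s^2 - 4*s - 5) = (s - 5)*(s + 2)*(s + 1)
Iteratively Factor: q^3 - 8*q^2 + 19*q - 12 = (q - 1)*(q^2 - 7*q + 12) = (q - 3)*(q - 1)*(q - 4)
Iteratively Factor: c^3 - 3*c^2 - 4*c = (c + 1)*(c^2 - 4*c) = (c - 4)*(c + 1)*(c)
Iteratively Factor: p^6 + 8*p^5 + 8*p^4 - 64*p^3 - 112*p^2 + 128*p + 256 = (p - 2)*(p^5 + 10*p^4 + 28*p^3 - 8*p^2 - 128*p - 128) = (p - 2)*(p + 4)*(p^4 + 6*p^3 + 4*p^2 - 24*p - 32) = (p - 2)*(p + 2)*(p + 4)*(p^3 + 4*p^2 - 4*p - 16) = (p - 2)*(p + 2)*(p + 4)^2*(p^2 - 4) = (p - 2)*(p + 2)^2*(p + 4)^2*(p - 2)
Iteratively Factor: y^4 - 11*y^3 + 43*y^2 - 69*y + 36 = (y - 4)*(y^3 - 7*y^2 + 15*y - 9) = (y - 4)*(y - 3)*(y^2 - 4*y + 3) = (y - 4)*(y - 3)^2*(y - 1)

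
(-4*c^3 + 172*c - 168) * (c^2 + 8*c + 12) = -4*c^5 - 32*c^4 + 124*c^3 + 1208*c^2 + 720*c - 2016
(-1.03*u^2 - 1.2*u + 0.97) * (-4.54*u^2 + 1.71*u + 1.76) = 4.6762*u^4 + 3.6867*u^3 - 8.2686*u^2 - 0.4533*u + 1.7072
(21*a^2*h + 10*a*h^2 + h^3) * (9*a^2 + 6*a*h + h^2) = 189*a^4*h + 216*a^3*h^2 + 90*a^2*h^3 + 16*a*h^4 + h^5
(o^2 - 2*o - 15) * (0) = 0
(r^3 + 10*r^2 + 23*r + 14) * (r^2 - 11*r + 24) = r^5 - r^4 - 63*r^3 + r^2 + 398*r + 336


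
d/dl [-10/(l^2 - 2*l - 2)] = 20*(l - 1)/(-l^2 + 2*l + 2)^2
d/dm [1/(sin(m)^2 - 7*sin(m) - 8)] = (7 - 2*sin(m))*cos(m)/((sin(m) - 8)^2*(sin(m) + 1)^2)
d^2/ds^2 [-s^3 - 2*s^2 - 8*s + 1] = -6*s - 4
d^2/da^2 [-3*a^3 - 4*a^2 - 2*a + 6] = -18*a - 8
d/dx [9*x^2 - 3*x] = 18*x - 3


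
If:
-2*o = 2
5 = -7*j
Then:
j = -5/7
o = -1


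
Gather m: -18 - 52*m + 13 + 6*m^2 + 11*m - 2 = 6*m^2 - 41*m - 7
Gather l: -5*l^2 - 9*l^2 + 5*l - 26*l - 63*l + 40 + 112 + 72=-14*l^2 - 84*l + 224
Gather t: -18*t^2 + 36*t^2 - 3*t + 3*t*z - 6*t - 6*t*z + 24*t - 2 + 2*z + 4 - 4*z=18*t^2 + t*(15 - 3*z) - 2*z + 2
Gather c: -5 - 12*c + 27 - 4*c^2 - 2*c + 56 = -4*c^2 - 14*c + 78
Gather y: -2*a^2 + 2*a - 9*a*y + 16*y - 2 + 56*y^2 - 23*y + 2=-2*a^2 + 2*a + 56*y^2 + y*(-9*a - 7)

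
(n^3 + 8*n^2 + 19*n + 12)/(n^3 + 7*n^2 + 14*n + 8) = (n + 3)/(n + 2)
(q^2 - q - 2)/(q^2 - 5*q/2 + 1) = 2*(q + 1)/(2*q - 1)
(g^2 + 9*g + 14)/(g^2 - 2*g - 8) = (g + 7)/(g - 4)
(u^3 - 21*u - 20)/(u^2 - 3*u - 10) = (u^2 + 5*u + 4)/(u + 2)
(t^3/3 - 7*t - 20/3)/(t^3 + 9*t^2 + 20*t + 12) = (t^2 - t - 20)/(3*(t^2 + 8*t + 12))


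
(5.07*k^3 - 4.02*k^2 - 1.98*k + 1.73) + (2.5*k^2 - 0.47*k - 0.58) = 5.07*k^3 - 1.52*k^2 - 2.45*k + 1.15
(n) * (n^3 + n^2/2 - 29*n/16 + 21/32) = n^4 + n^3/2 - 29*n^2/16 + 21*n/32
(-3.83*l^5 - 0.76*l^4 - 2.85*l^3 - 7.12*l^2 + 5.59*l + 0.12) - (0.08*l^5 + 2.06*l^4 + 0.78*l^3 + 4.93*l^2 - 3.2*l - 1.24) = -3.91*l^5 - 2.82*l^4 - 3.63*l^3 - 12.05*l^2 + 8.79*l + 1.36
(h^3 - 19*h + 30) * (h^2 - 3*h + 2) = h^5 - 3*h^4 - 17*h^3 + 87*h^2 - 128*h + 60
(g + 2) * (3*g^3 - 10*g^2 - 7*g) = 3*g^4 - 4*g^3 - 27*g^2 - 14*g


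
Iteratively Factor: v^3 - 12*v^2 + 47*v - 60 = (v - 4)*(v^2 - 8*v + 15) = (v - 5)*(v - 4)*(v - 3)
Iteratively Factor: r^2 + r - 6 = (r - 2)*(r + 3)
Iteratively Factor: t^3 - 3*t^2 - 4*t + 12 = (t - 3)*(t^2 - 4) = (t - 3)*(t + 2)*(t - 2)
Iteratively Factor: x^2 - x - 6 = (x + 2)*(x - 3)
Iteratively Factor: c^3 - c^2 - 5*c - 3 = (c + 1)*(c^2 - 2*c - 3) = (c - 3)*(c + 1)*(c + 1)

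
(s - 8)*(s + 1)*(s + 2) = s^3 - 5*s^2 - 22*s - 16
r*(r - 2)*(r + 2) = r^3 - 4*r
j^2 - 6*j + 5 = (j - 5)*(j - 1)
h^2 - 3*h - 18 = (h - 6)*(h + 3)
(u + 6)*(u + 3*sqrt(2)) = u^2 + 3*sqrt(2)*u + 6*u + 18*sqrt(2)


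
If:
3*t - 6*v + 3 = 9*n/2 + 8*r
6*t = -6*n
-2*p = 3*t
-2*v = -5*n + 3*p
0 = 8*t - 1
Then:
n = -1/8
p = -3/16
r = 33/64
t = 1/8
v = -1/32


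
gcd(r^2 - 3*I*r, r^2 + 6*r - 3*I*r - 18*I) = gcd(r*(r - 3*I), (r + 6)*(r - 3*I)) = r - 3*I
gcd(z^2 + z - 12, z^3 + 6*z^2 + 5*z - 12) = z + 4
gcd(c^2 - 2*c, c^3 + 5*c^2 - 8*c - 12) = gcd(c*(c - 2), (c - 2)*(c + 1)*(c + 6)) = c - 2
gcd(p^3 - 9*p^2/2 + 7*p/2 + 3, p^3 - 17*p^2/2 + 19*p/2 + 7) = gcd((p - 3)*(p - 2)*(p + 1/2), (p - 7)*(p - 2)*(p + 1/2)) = p^2 - 3*p/2 - 1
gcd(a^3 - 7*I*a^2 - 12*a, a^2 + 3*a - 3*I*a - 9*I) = a - 3*I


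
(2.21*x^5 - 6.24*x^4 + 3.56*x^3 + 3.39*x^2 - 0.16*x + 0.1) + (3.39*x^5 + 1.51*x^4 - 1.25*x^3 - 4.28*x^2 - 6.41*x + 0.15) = 5.6*x^5 - 4.73*x^4 + 2.31*x^3 - 0.89*x^2 - 6.57*x + 0.25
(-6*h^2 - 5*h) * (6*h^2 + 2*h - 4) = -36*h^4 - 42*h^3 + 14*h^2 + 20*h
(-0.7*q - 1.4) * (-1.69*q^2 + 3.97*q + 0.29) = 1.183*q^3 - 0.413*q^2 - 5.761*q - 0.406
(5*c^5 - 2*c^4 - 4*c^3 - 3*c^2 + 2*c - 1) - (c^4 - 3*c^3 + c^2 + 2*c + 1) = 5*c^5 - 3*c^4 - c^3 - 4*c^2 - 2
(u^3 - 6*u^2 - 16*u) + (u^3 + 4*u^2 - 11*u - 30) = 2*u^3 - 2*u^2 - 27*u - 30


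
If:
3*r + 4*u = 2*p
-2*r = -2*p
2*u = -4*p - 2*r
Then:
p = 0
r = 0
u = 0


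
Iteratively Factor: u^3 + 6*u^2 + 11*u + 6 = (u + 1)*(u^2 + 5*u + 6) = (u + 1)*(u + 3)*(u + 2)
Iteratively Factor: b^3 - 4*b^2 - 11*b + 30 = (b - 2)*(b^2 - 2*b - 15) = (b - 5)*(b - 2)*(b + 3)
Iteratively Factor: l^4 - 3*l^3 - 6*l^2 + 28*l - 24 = (l + 3)*(l^3 - 6*l^2 + 12*l - 8) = (l - 2)*(l + 3)*(l^2 - 4*l + 4) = (l - 2)^2*(l + 3)*(l - 2)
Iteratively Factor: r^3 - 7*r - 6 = (r + 2)*(r^2 - 2*r - 3) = (r + 1)*(r + 2)*(r - 3)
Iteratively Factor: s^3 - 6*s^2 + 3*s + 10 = (s - 5)*(s^2 - s - 2) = (s - 5)*(s + 1)*(s - 2)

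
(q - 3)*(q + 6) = q^2 + 3*q - 18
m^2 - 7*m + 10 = (m - 5)*(m - 2)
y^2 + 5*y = y*(y + 5)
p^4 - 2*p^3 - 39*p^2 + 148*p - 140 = (p - 5)*(p - 2)^2*(p + 7)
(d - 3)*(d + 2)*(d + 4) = d^3 + 3*d^2 - 10*d - 24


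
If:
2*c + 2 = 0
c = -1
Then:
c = -1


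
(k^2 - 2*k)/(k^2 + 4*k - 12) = k/(k + 6)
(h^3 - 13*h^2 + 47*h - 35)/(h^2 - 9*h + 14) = (h^2 - 6*h + 5)/(h - 2)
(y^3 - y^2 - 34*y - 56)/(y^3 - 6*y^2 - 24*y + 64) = (y^2 - 5*y - 14)/(y^2 - 10*y + 16)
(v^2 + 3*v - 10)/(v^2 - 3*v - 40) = (v - 2)/(v - 8)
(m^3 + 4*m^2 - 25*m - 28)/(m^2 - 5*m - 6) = (m^2 + 3*m - 28)/(m - 6)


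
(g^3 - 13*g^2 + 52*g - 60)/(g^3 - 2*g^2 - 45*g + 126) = (g^2 - 7*g + 10)/(g^2 + 4*g - 21)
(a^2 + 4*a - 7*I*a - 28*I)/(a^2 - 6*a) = (a^2 + a*(4 - 7*I) - 28*I)/(a*(a - 6))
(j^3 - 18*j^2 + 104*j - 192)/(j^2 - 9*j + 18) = (j^2 - 12*j + 32)/(j - 3)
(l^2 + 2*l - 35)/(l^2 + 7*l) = (l - 5)/l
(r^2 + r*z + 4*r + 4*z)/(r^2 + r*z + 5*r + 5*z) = (r + 4)/(r + 5)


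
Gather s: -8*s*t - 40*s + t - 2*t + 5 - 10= s*(-8*t - 40) - t - 5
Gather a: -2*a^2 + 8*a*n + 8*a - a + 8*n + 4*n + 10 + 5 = -2*a^2 + a*(8*n + 7) + 12*n + 15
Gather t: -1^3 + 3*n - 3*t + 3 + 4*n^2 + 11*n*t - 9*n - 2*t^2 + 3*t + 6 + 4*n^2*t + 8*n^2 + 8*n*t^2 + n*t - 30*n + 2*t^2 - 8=12*n^2 + 8*n*t^2 - 36*n + t*(4*n^2 + 12*n)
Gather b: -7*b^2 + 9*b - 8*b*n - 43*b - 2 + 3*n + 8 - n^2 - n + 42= -7*b^2 + b*(-8*n - 34) - n^2 + 2*n + 48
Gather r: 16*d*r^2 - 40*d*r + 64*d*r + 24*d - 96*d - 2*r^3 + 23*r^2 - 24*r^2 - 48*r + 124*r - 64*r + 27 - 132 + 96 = -72*d - 2*r^3 + r^2*(16*d - 1) + r*(24*d + 12) - 9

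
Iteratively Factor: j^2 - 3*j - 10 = (j + 2)*(j - 5)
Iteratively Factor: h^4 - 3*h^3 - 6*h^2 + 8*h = (h)*(h^3 - 3*h^2 - 6*h + 8) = h*(h - 4)*(h^2 + h - 2) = h*(h - 4)*(h - 1)*(h + 2)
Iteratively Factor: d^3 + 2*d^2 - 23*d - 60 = (d + 4)*(d^2 - 2*d - 15) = (d + 3)*(d + 4)*(d - 5)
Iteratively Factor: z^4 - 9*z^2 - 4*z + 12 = (z - 3)*(z^3 + 3*z^2 - 4) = (z - 3)*(z + 2)*(z^2 + z - 2) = (z - 3)*(z - 1)*(z + 2)*(z + 2)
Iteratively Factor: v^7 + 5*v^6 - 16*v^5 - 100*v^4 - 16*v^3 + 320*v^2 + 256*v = (v + 1)*(v^6 + 4*v^5 - 20*v^4 - 80*v^3 + 64*v^2 + 256*v) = (v + 1)*(v + 4)*(v^5 - 20*v^3 + 64*v) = (v + 1)*(v + 2)*(v + 4)*(v^4 - 2*v^3 - 16*v^2 + 32*v) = (v + 1)*(v + 2)*(v + 4)^2*(v^3 - 6*v^2 + 8*v) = (v - 4)*(v + 1)*(v + 2)*(v + 4)^2*(v^2 - 2*v) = v*(v - 4)*(v + 1)*(v + 2)*(v + 4)^2*(v - 2)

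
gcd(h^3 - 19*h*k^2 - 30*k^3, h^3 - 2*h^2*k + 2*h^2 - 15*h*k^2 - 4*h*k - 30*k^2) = h^2 - 2*h*k - 15*k^2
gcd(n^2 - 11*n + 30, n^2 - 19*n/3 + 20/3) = n - 5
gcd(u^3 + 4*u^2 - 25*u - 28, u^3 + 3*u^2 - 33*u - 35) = u^2 + 8*u + 7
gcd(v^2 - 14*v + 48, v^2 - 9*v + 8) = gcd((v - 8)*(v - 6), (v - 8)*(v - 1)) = v - 8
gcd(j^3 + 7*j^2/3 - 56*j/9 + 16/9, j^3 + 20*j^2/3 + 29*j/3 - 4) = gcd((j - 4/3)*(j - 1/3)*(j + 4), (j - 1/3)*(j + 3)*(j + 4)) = j^2 + 11*j/3 - 4/3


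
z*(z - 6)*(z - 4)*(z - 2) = z^4 - 12*z^3 + 44*z^2 - 48*z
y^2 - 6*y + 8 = (y - 4)*(y - 2)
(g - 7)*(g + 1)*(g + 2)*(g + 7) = g^4 + 3*g^3 - 47*g^2 - 147*g - 98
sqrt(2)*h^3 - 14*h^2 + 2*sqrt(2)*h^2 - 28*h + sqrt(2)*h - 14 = (h + 1)*(h - 7*sqrt(2))*(sqrt(2)*h + sqrt(2))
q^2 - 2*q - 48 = (q - 8)*(q + 6)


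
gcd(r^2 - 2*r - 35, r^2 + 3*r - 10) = r + 5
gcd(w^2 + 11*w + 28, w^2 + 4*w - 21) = w + 7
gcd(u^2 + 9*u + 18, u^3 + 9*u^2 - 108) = u + 6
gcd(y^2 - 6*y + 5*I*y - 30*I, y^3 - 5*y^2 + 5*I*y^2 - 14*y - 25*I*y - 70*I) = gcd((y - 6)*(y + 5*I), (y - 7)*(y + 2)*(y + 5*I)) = y + 5*I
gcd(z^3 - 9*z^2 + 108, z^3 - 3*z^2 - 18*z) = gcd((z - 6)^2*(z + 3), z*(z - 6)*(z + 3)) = z^2 - 3*z - 18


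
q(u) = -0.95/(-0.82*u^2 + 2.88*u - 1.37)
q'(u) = -0.95*(1.64*u - 2.88)/(-0.82*u^2 + 2.88*u - 1.37)^2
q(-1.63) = 0.12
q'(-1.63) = 0.08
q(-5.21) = 0.02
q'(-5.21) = 0.01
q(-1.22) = 0.16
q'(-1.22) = 0.12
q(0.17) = 1.05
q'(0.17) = 3.02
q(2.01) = -0.86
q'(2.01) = -0.32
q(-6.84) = 0.02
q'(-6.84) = 0.00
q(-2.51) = 0.07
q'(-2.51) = 0.04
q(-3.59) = 0.04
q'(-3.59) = 0.02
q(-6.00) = 0.02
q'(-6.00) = 0.01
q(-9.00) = 0.01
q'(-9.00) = 0.00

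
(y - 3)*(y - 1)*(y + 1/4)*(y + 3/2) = y^4 - 9*y^3/4 - 29*y^2/8 + 15*y/4 + 9/8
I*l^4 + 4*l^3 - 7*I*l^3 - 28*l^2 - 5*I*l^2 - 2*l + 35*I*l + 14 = (l - 7)*(l - 2*I)*(l - I)*(I*l + 1)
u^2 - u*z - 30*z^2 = (u - 6*z)*(u + 5*z)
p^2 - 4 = (p - 2)*(p + 2)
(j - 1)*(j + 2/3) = j^2 - j/3 - 2/3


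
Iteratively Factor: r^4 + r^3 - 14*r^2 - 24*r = (r)*(r^3 + r^2 - 14*r - 24) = r*(r - 4)*(r^2 + 5*r + 6) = r*(r - 4)*(r + 2)*(r + 3)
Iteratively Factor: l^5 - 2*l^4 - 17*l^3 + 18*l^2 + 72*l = (l - 3)*(l^4 + l^3 - 14*l^2 - 24*l) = l*(l - 3)*(l^3 + l^2 - 14*l - 24) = l*(l - 4)*(l - 3)*(l^2 + 5*l + 6) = l*(l - 4)*(l - 3)*(l + 2)*(l + 3)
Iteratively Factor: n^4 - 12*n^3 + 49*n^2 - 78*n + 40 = (n - 1)*(n^3 - 11*n^2 + 38*n - 40) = (n - 2)*(n - 1)*(n^2 - 9*n + 20) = (n - 4)*(n - 2)*(n - 1)*(n - 5)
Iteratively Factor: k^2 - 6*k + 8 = (k - 2)*(k - 4)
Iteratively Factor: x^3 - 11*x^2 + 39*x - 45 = (x - 5)*(x^2 - 6*x + 9) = (x - 5)*(x - 3)*(x - 3)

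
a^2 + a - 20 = (a - 4)*(a + 5)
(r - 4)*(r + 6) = r^2 + 2*r - 24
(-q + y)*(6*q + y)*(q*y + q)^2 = -6*q^4*y^2 - 12*q^4*y - 6*q^4 + 5*q^3*y^3 + 10*q^3*y^2 + 5*q^3*y + q^2*y^4 + 2*q^2*y^3 + q^2*y^2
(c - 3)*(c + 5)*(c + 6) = c^3 + 8*c^2 - 3*c - 90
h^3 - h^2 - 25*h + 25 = (h - 5)*(h - 1)*(h + 5)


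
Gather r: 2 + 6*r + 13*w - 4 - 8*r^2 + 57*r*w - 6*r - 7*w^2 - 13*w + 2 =-8*r^2 + 57*r*w - 7*w^2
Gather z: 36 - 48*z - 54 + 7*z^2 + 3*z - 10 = 7*z^2 - 45*z - 28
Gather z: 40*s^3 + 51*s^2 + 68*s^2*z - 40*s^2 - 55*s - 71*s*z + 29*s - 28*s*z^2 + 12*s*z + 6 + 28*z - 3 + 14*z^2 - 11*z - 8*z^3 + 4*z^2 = 40*s^3 + 11*s^2 - 26*s - 8*z^3 + z^2*(18 - 28*s) + z*(68*s^2 - 59*s + 17) + 3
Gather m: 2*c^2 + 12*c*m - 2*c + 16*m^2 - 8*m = 2*c^2 - 2*c + 16*m^2 + m*(12*c - 8)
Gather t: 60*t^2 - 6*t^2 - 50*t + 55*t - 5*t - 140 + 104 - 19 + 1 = 54*t^2 - 54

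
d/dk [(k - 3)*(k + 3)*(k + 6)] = 3*k^2 + 12*k - 9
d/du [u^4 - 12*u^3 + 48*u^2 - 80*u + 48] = 4*u^3 - 36*u^2 + 96*u - 80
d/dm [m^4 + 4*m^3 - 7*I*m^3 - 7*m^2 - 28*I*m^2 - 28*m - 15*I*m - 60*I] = 4*m^3 + m^2*(12 - 21*I) + m*(-14 - 56*I) - 28 - 15*I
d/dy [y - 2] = 1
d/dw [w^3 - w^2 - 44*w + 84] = 3*w^2 - 2*w - 44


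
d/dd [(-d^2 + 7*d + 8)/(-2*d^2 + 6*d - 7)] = (8*d^2 + 46*d - 97)/(4*d^4 - 24*d^3 + 64*d^2 - 84*d + 49)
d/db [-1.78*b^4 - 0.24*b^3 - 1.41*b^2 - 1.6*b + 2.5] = -7.12*b^3 - 0.72*b^2 - 2.82*b - 1.6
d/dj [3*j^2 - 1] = 6*j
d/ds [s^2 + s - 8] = 2*s + 1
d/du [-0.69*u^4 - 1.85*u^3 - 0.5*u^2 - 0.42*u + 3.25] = -2.76*u^3 - 5.55*u^2 - 1.0*u - 0.42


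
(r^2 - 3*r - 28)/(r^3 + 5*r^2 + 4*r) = (r - 7)/(r*(r + 1))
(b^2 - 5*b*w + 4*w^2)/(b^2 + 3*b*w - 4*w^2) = (b - 4*w)/(b + 4*w)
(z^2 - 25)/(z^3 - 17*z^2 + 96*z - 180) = (z + 5)/(z^2 - 12*z + 36)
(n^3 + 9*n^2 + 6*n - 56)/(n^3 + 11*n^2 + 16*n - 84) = (n + 4)/(n + 6)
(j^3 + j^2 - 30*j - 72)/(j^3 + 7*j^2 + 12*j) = (j - 6)/j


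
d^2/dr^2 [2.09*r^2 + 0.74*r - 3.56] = 4.18000000000000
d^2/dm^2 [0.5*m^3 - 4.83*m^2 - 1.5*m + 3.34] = 3.0*m - 9.66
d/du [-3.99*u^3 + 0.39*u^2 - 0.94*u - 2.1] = -11.97*u^2 + 0.78*u - 0.94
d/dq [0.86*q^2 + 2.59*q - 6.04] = 1.72*q + 2.59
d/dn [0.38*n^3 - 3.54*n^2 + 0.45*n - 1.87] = 1.14*n^2 - 7.08*n + 0.45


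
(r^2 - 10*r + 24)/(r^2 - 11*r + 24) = (r^2 - 10*r + 24)/(r^2 - 11*r + 24)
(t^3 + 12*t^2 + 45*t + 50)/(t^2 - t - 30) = (t^2 + 7*t + 10)/(t - 6)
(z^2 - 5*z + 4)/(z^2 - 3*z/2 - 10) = 2*(z - 1)/(2*z + 5)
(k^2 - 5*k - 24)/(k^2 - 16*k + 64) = (k + 3)/(k - 8)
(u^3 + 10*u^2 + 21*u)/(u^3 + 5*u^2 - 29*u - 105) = u/(u - 5)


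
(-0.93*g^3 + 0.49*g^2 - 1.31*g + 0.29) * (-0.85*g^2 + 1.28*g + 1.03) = 0.7905*g^5 - 1.6069*g^4 + 0.7828*g^3 - 1.4186*g^2 - 0.9781*g + 0.2987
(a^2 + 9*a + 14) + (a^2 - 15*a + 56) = 2*a^2 - 6*a + 70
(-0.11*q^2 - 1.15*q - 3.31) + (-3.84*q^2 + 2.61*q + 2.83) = -3.95*q^2 + 1.46*q - 0.48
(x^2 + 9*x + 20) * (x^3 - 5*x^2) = x^5 + 4*x^4 - 25*x^3 - 100*x^2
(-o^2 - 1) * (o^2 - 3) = -o^4 + 2*o^2 + 3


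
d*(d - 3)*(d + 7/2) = d^3 + d^2/2 - 21*d/2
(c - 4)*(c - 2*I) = c^2 - 4*c - 2*I*c + 8*I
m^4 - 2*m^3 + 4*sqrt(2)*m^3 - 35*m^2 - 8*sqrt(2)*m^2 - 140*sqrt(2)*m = m*(m - 7)*(m + 5)*(m + 4*sqrt(2))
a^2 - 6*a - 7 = (a - 7)*(a + 1)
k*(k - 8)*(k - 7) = k^3 - 15*k^2 + 56*k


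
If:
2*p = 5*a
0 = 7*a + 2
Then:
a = -2/7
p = -5/7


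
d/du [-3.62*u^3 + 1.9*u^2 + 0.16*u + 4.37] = -10.86*u^2 + 3.8*u + 0.16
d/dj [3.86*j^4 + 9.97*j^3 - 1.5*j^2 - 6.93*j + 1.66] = 15.44*j^3 + 29.91*j^2 - 3.0*j - 6.93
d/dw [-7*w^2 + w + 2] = 1 - 14*w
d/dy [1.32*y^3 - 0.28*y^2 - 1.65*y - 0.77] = 3.96*y^2 - 0.56*y - 1.65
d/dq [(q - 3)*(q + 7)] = 2*q + 4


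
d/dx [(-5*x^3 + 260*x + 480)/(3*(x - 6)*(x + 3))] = 5*(-x^4 + 6*x^3 + 2*x^2 - 192*x - 648)/(3*(x^4 - 6*x^3 - 27*x^2 + 108*x + 324))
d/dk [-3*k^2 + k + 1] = 1 - 6*k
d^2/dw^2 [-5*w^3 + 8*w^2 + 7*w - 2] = 16 - 30*w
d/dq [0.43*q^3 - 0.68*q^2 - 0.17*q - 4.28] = 1.29*q^2 - 1.36*q - 0.17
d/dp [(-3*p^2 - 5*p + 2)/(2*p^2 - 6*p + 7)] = (28*p^2 - 50*p - 23)/(4*p^4 - 24*p^3 + 64*p^2 - 84*p + 49)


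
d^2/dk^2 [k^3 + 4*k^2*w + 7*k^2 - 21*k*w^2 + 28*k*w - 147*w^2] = 6*k + 8*w + 14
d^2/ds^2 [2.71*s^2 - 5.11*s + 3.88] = 5.42000000000000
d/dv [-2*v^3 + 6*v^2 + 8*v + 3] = -6*v^2 + 12*v + 8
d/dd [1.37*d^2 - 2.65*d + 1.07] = 2.74*d - 2.65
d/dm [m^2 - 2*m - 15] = 2*m - 2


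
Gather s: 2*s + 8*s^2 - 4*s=8*s^2 - 2*s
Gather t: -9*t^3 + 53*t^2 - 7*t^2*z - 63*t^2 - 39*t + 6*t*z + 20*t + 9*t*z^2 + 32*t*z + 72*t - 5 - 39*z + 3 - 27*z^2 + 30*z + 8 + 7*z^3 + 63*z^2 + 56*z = -9*t^3 + t^2*(-7*z - 10) + t*(9*z^2 + 38*z + 53) + 7*z^3 + 36*z^2 + 47*z + 6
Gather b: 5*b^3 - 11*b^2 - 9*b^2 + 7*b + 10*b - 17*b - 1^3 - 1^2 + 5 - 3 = 5*b^3 - 20*b^2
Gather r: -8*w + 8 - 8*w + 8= 16 - 16*w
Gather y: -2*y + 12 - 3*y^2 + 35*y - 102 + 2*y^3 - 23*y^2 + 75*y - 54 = 2*y^3 - 26*y^2 + 108*y - 144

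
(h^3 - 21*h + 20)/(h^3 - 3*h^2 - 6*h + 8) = (h + 5)/(h + 2)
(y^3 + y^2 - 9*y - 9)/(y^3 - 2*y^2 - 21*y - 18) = (y - 3)/(y - 6)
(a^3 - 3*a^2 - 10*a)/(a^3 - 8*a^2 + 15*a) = (a + 2)/(a - 3)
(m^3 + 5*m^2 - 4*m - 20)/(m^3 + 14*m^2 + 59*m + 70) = (m - 2)/(m + 7)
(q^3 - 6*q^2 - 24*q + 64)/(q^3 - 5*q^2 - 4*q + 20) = (q^2 - 4*q - 32)/(q^2 - 3*q - 10)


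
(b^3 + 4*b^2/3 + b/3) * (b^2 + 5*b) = b^5 + 19*b^4/3 + 7*b^3 + 5*b^2/3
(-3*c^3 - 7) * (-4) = 12*c^3 + 28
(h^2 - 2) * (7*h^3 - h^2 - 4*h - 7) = 7*h^5 - h^4 - 18*h^3 - 5*h^2 + 8*h + 14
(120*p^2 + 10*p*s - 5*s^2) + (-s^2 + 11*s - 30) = 120*p^2 + 10*p*s - 6*s^2 + 11*s - 30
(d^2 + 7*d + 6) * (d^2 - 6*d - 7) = d^4 + d^3 - 43*d^2 - 85*d - 42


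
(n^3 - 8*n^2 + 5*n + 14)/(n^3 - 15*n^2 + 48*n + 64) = (n^2 - 9*n + 14)/(n^2 - 16*n + 64)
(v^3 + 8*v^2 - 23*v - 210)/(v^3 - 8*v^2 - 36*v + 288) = (v^2 + 2*v - 35)/(v^2 - 14*v + 48)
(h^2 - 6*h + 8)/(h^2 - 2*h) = (h - 4)/h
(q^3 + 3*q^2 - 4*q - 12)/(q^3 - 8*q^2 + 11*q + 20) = (q^3 + 3*q^2 - 4*q - 12)/(q^3 - 8*q^2 + 11*q + 20)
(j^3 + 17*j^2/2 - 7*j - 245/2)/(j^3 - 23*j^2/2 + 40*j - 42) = (j^2 + 12*j + 35)/(j^2 - 8*j + 12)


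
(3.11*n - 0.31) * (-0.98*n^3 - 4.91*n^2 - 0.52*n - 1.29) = -3.0478*n^4 - 14.9663*n^3 - 0.0951*n^2 - 3.8507*n + 0.3999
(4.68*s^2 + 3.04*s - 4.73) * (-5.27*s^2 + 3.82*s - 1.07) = -24.6636*s^4 + 1.8568*s^3 + 31.5323*s^2 - 21.3214*s + 5.0611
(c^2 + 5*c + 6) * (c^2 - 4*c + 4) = c^4 + c^3 - 10*c^2 - 4*c + 24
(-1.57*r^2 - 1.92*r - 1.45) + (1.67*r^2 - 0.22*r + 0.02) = 0.0999999999999999*r^2 - 2.14*r - 1.43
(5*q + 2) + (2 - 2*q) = 3*q + 4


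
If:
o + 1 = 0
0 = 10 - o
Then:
No Solution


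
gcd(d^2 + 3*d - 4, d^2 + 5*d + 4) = d + 4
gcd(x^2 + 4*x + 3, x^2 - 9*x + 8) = 1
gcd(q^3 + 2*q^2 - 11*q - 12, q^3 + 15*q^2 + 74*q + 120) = q + 4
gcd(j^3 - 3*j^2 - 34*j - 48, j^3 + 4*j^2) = 1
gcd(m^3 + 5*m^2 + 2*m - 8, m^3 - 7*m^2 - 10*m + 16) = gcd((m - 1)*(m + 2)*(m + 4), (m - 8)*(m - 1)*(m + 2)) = m^2 + m - 2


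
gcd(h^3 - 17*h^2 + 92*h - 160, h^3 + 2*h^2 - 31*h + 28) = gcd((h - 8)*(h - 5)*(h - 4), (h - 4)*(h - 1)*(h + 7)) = h - 4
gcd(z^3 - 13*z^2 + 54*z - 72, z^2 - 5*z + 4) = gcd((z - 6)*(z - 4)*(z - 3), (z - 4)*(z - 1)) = z - 4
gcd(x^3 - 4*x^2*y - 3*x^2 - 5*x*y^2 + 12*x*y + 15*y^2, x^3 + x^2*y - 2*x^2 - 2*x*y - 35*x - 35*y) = x + y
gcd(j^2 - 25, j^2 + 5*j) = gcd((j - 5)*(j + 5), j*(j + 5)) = j + 5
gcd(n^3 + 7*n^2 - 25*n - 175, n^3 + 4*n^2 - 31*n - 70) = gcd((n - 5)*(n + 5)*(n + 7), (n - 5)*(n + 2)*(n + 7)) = n^2 + 2*n - 35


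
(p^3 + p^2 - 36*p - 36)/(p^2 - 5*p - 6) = p + 6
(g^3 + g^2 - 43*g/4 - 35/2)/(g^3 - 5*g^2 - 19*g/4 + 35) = (g + 2)/(g - 4)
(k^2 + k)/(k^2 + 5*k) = (k + 1)/(k + 5)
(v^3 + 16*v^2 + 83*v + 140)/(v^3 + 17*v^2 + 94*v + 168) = (v + 5)/(v + 6)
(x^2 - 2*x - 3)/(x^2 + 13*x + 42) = (x^2 - 2*x - 3)/(x^2 + 13*x + 42)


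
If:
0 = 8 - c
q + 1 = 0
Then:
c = 8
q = -1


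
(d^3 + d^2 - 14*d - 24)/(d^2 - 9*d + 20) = (d^2 + 5*d + 6)/(d - 5)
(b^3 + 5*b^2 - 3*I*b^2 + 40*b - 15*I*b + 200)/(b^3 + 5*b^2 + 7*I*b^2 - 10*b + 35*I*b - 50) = (b - 8*I)/(b + 2*I)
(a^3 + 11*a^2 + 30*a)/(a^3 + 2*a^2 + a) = (a^2 + 11*a + 30)/(a^2 + 2*a + 1)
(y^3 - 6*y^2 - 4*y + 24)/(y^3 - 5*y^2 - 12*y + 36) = (y + 2)/(y + 3)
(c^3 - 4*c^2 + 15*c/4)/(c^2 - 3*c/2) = c - 5/2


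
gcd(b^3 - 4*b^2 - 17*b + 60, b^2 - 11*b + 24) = b - 3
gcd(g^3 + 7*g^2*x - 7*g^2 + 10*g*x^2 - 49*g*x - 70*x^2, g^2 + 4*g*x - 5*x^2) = g + 5*x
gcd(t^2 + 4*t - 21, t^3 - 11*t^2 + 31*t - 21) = t - 3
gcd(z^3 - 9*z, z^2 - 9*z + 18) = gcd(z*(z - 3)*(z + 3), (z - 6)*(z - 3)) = z - 3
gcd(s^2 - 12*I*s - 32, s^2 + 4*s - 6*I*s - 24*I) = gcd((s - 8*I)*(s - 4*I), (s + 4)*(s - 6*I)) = 1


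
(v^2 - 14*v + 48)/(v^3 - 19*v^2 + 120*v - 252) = (v - 8)/(v^2 - 13*v + 42)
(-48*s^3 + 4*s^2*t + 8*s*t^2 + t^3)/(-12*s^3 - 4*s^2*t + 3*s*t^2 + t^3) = (24*s^2 + 10*s*t + t^2)/(6*s^2 + 5*s*t + t^2)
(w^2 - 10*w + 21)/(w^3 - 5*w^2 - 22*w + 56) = (w - 3)/(w^2 + 2*w - 8)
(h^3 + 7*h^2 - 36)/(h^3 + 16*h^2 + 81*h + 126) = (h - 2)/(h + 7)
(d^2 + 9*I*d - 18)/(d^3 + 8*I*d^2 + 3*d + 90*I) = (d + 3*I)/(d^2 + 2*I*d + 15)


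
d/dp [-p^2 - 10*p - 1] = -2*p - 10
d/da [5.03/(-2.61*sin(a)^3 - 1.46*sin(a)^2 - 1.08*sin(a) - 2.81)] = (39.3849*sin(a)^2 + 14.6876*sin(a) + 5.4324)*cos(a)/(2.61*sin(a)^3 + 1.46*sin(a)^2 + 1.08*sin(a) + 2.81)^2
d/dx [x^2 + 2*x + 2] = 2*x + 2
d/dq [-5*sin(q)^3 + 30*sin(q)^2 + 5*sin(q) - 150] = 5*(-3*sin(q)^2 + 12*sin(q) + 1)*cos(q)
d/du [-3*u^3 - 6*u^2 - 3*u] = -9*u^2 - 12*u - 3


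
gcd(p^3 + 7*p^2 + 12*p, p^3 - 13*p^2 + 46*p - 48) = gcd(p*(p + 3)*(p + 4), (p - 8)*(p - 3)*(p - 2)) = 1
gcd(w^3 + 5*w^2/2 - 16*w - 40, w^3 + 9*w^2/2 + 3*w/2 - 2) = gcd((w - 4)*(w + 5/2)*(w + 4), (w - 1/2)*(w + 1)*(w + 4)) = w + 4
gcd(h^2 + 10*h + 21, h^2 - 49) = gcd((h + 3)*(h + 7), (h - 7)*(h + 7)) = h + 7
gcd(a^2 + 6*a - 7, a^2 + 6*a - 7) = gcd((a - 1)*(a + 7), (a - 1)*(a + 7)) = a^2 + 6*a - 7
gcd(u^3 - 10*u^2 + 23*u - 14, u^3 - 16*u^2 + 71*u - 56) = u^2 - 8*u + 7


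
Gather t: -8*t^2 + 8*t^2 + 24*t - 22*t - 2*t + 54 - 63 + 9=0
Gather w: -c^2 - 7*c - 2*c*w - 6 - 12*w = -c^2 - 7*c + w*(-2*c - 12) - 6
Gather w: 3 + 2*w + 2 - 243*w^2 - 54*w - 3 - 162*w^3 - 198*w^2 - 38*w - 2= -162*w^3 - 441*w^2 - 90*w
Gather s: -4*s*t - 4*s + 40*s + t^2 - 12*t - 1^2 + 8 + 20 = s*(36 - 4*t) + t^2 - 12*t + 27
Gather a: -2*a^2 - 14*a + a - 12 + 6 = -2*a^2 - 13*a - 6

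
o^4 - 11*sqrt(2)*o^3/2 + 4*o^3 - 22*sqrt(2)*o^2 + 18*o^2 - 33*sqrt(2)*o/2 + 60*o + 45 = (o + 1)*(o + 3)*(o - 3*sqrt(2))*(o - 5*sqrt(2)/2)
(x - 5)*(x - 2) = x^2 - 7*x + 10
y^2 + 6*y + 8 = (y + 2)*(y + 4)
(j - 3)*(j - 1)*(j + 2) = j^3 - 2*j^2 - 5*j + 6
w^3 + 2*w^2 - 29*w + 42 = (w - 3)*(w - 2)*(w + 7)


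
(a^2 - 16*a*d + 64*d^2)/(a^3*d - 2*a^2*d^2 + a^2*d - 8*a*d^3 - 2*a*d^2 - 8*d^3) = (-a^2 + 16*a*d - 64*d^2)/(d*(-a^3 + 2*a^2*d - a^2 + 8*a*d^2 + 2*a*d + 8*d^2))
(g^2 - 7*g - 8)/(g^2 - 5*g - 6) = (g - 8)/(g - 6)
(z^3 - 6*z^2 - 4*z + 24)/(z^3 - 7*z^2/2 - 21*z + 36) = 2*(z^2 - 4)/(2*z^2 + 5*z - 12)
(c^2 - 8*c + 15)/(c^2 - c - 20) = (c - 3)/(c + 4)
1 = 1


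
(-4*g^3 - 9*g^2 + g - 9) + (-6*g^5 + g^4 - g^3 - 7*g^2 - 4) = -6*g^5 + g^4 - 5*g^3 - 16*g^2 + g - 13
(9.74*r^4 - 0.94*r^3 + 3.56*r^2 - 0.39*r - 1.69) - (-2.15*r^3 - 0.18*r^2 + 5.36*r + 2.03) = 9.74*r^4 + 1.21*r^3 + 3.74*r^2 - 5.75*r - 3.72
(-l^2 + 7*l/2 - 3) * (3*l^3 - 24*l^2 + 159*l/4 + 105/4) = -3*l^5 + 69*l^4/2 - 531*l^3/4 + 1479*l^2/8 - 219*l/8 - 315/4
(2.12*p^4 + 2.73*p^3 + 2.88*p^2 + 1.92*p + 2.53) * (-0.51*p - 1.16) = -1.0812*p^5 - 3.8515*p^4 - 4.6356*p^3 - 4.32*p^2 - 3.5175*p - 2.9348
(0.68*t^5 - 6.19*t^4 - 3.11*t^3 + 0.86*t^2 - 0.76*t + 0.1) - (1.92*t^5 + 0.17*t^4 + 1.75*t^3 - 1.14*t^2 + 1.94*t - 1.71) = -1.24*t^5 - 6.36*t^4 - 4.86*t^3 + 2.0*t^2 - 2.7*t + 1.81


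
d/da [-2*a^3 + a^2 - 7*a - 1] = -6*a^2 + 2*a - 7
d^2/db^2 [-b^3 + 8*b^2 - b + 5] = 16 - 6*b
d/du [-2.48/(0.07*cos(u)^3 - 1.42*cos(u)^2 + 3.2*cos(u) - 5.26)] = (-0.5208*cos(u)^2 + 7.0432*cos(u) - 7.936)*sin(u)/(0.07*cos(u)^3 - 1.42*cos(u)^2 + 3.2*cos(u) - 5.26)^2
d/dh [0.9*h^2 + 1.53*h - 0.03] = 1.8*h + 1.53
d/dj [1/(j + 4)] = -1/(j + 4)^2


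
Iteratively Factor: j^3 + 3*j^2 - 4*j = (j + 4)*(j^2 - j) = (j - 1)*(j + 4)*(j)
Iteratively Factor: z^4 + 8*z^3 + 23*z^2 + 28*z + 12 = (z + 2)*(z^3 + 6*z^2 + 11*z + 6) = (z + 2)*(z + 3)*(z^2 + 3*z + 2) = (z + 1)*(z + 2)*(z + 3)*(z + 2)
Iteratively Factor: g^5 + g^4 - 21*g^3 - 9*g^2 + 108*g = (g)*(g^4 + g^3 - 21*g^2 - 9*g + 108) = g*(g + 4)*(g^3 - 3*g^2 - 9*g + 27) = g*(g - 3)*(g + 4)*(g^2 - 9) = g*(g - 3)^2*(g + 4)*(g + 3)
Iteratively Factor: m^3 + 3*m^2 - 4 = (m + 2)*(m^2 + m - 2) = (m + 2)^2*(m - 1)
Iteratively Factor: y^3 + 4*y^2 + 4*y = (y + 2)*(y^2 + 2*y) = (y + 2)^2*(y)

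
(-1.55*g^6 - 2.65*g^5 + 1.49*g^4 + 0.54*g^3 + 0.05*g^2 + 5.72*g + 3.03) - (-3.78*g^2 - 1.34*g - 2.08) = -1.55*g^6 - 2.65*g^5 + 1.49*g^4 + 0.54*g^3 + 3.83*g^2 + 7.06*g + 5.11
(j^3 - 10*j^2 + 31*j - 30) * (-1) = -j^3 + 10*j^2 - 31*j + 30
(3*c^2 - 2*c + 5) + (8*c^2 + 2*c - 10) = 11*c^2 - 5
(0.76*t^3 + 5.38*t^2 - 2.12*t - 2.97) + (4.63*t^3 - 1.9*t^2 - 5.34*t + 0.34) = 5.39*t^3 + 3.48*t^2 - 7.46*t - 2.63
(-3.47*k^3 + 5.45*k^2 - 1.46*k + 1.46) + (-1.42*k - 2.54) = -3.47*k^3 + 5.45*k^2 - 2.88*k - 1.08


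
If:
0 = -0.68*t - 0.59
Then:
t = -0.87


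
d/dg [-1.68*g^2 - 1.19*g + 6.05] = -3.36*g - 1.19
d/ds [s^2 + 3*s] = 2*s + 3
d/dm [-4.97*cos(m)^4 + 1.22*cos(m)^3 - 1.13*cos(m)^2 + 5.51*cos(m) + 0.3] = (19.88*cos(m)^3 - 3.66*cos(m)^2 + 2.26*cos(m) - 5.51)*sin(m)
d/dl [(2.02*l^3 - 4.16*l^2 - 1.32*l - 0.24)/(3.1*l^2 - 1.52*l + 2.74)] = (6.262*l^4 - 6.14080000000001*l^3 + 27.0196*l^2 - 21.3088*l - 3.9816)/(9.61*l^4 - 9.424*l^3 + 19.2984*l^2 - 8.3296*l + 7.5076)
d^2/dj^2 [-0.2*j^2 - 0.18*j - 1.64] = -0.400000000000000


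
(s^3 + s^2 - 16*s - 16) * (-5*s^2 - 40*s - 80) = -5*s^5 - 45*s^4 - 40*s^3 + 640*s^2 + 1920*s + 1280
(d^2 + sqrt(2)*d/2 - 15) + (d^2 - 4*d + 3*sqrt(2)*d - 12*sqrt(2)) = 2*d^2 - 4*d + 7*sqrt(2)*d/2 - 12*sqrt(2) - 15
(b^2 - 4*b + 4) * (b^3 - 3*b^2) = b^5 - 7*b^4 + 16*b^3 - 12*b^2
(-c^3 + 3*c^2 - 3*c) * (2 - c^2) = c^5 - 3*c^4 + c^3 + 6*c^2 - 6*c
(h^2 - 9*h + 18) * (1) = h^2 - 9*h + 18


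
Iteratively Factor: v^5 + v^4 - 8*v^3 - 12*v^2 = (v)*(v^4 + v^3 - 8*v^2 - 12*v) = v*(v + 2)*(v^3 - v^2 - 6*v) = v*(v - 3)*(v + 2)*(v^2 + 2*v) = v*(v - 3)*(v + 2)^2*(v)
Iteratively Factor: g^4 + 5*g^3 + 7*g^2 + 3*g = (g + 1)*(g^3 + 4*g^2 + 3*g) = (g + 1)^2*(g^2 + 3*g) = (g + 1)^2*(g + 3)*(g)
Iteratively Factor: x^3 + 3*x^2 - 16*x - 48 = (x + 4)*(x^2 - x - 12) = (x + 3)*(x + 4)*(x - 4)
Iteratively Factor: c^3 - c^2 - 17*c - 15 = (c + 1)*(c^2 - 2*c - 15) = (c + 1)*(c + 3)*(c - 5)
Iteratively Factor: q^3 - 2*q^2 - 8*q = (q + 2)*(q^2 - 4*q) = q*(q + 2)*(q - 4)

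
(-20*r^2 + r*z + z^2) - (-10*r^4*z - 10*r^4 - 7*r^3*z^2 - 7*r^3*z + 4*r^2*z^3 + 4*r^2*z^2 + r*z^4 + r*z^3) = 10*r^4*z + 10*r^4 + 7*r^3*z^2 + 7*r^3*z - 4*r^2*z^3 - 4*r^2*z^2 - 20*r^2 - r*z^4 - r*z^3 + r*z + z^2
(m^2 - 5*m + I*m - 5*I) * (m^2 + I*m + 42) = m^4 - 5*m^3 + 2*I*m^3 + 41*m^2 - 10*I*m^2 - 205*m + 42*I*m - 210*I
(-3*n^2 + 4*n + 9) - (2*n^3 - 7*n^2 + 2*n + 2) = -2*n^3 + 4*n^2 + 2*n + 7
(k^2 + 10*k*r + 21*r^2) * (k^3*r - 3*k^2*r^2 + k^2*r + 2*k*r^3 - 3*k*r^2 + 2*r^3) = k^5*r + 7*k^4*r^2 + k^4*r - 7*k^3*r^3 + 7*k^3*r^2 - 43*k^2*r^4 - 7*k^2*r^3 + 42*k*r^5 - 43*k*r^4 + 42*r^5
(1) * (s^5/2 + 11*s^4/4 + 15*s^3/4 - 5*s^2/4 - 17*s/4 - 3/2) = s^5/2 + 11*s^4/4 + 15*s^3/4 - 5*s^2/4 - 17*s/4 - 3/2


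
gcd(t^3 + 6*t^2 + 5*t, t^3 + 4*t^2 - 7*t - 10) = t^2 + 6*t + 5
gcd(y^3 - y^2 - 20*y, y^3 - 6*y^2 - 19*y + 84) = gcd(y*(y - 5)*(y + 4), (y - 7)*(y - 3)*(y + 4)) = y + 4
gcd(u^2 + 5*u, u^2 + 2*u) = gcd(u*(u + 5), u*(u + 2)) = u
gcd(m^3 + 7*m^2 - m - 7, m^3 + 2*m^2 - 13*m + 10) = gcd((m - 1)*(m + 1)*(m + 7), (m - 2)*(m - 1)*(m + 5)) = m - 1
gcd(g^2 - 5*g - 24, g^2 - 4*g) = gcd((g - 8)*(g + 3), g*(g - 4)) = 1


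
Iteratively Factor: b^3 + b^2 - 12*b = (b - 3)*(b^2 + 4*b) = (b - 3)*(b + 4)*(b)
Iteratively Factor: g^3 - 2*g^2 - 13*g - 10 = (g + 1)*(g^2 - 3*g - 10) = (g - 5)*(g + 1)*(g + 2)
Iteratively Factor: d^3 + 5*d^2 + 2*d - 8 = (d - 1)*(d^2 + 6*d + 8) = (d - 1)*(d + 4)*(d + 2)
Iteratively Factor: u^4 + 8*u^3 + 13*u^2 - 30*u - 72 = (u + 3)*(u^3 + 5*u^2 - 2*u - 24) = (u + 3)*(u + 4)*(u^2 + u - 6) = (u + 3)^2*(u + 4)*(u - 2)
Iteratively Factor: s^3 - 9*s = (s - 3)*(s^2 + 3*s) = (s - 3)*(s + 3)*(s)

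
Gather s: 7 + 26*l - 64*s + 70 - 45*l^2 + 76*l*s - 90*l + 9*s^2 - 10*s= -45*l^2 - 64*l + 9*s^2 + s*(76*l - 74) + 77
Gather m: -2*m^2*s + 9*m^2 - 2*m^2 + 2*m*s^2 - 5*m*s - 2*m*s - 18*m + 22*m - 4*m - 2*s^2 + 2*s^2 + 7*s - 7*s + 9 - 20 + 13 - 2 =m^2*(7 - 2*s) + m*(2*s^2 - 7*s)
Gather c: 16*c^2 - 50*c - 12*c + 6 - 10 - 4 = 16*c^2 - 62*c - 8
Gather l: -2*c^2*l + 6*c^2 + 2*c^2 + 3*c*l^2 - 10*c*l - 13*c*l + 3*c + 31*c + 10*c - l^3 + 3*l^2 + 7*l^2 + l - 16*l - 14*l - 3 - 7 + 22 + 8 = 8*c^2 + 44*c - l^3 + l^2*(3*c + 10) + l*(-2*c^2 - 23*c - 29) + 20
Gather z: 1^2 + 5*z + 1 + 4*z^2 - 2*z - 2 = 4*z^2 + 3*z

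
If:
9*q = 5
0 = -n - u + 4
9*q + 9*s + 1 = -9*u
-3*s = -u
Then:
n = 9/2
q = 5/9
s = -1/6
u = -1/2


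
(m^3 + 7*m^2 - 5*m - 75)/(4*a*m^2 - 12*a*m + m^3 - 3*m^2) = (m^2 + 10*m + 25)/(m*(4*a + m))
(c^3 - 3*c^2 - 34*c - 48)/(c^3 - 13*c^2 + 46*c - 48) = (c^2 + 5*c + 6)/(c^2 - 5*c + 6)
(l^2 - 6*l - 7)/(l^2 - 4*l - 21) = (l + 1)/(l + 3)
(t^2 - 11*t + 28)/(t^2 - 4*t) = (t - 7)/t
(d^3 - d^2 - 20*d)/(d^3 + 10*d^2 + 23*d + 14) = d*(d^2 - d - 20)/(d^3 + 10*d^2 + 23*d + 14)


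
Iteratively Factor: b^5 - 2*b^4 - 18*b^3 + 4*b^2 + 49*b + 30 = (b + 1)*(b^4 - 3*b^3 - 15*b^2 + 19*b + 30) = (b - 2)*(b + 1)*(b^3 - b^2 - 17*b - 15) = (b - 2)*(b + 1)^2*(b^2 - 2*b - 15) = (b - 5)*(b - 2)*(b + 1)^2*(b + 3)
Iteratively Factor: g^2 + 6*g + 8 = (g + 2)*(g + 4)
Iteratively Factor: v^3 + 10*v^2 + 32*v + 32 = (v + 2)*(v^2 + 8*v + 16) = (v + 2)*(v + 4)*(v + 4)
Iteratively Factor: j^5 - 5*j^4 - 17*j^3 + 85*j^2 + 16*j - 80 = (j + 4)*(j^4 - 9*j^3 + 19*j^2 + 9*j - 20) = (j - 1)*(j + 4)*(j^3 - 8*j^2 + 11*j + 20) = (j - 4)*(j - 1)*(j + 4)*(j^2 - 4*j - 5) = (j - 4)*(j - 1)*(j + 1)*(j + 4)*(j - 5)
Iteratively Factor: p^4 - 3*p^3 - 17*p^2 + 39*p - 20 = (p - 1)*(p^3 - 2*p^2 - 19*p + 20) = (p - 1)*(p + 4)*(p^2 - 6*p + 5) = (p - 5)*(p - 1)*(p + 4)*(p - 1)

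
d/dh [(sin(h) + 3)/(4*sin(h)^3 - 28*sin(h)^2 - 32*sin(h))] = (-sin(h)^3 - sin(h)^2 + 21*sin(h) + 12)*cos(h)/(2*(sin(h) - 8)^2*(sin(h) + 1)^2*sin(h)^2)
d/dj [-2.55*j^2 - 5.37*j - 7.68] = -5.1*j - 5.37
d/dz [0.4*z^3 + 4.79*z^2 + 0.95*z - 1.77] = 1.2*z^2 + 9.58*z + 0.95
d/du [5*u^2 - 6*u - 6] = 10*u - 6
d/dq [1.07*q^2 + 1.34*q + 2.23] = 2.14*q + 1.34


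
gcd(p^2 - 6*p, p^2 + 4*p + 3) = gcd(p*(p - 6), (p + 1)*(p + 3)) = 1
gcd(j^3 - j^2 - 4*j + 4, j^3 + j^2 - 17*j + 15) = j - 1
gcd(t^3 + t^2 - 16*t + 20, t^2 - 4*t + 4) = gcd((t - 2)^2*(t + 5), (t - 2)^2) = t^2 - 4*t + 4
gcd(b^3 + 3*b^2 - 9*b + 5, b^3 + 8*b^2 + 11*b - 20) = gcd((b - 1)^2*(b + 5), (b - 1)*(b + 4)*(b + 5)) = b^2 + 4*b - 5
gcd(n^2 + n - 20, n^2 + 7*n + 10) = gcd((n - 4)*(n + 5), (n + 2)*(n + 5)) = n + 5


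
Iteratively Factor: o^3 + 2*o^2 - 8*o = (o + 4)*(o^2 - 2*o) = (o - 2)*(o + 4)*(o)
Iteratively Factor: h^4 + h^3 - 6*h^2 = (h)*(h^3 + h^2 - 6*h) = h*(h - 2)*(h^2 + 3*h) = h^2*(h - 2)*(h + 3)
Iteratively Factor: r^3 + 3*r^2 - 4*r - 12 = (r - 2)*(r^2 + 5*r + 6) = (r - 2)*(r + 2)*(r + 3)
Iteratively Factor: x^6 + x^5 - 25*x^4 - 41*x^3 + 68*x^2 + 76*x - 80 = (x - 5)*(x^5 + 6*x^4 + 5*x^3 - 16*x^2 - 12*x + 16) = (x - 5)*(x + 2)*(x^4 + 4*x^3 - 3*x^2 - 10*x + 8) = (x - 5)*(x + 2)*(x + 4)*(x^3 - 3*x + 2) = (x - 5)*(x - 1)*(x + 2)*(x + 4)*(x^2 + x - 2) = (x - 5)*(x - 1)*(x + 2)^2*(x + 4)*(x - 1)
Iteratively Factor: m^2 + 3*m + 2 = (m + 1)*(m + 2)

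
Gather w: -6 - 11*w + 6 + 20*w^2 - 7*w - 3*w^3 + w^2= -3*w^3 + 21*w^2 - 18*w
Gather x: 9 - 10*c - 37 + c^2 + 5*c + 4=c^2 - 5*c - 24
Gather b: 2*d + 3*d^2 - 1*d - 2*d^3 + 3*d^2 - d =-2*d^3 + 6*d^2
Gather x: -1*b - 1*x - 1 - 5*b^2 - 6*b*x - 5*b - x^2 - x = -5*b^2 - 6*b - x^2 + x*(-6*b - 2) - 1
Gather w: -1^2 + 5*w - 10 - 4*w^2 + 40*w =-4*w^2 + 45*w - 11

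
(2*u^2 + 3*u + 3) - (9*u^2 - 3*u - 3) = -7*u^2 + 6*u + 6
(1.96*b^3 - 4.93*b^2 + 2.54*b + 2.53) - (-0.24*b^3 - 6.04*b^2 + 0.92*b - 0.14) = 2.2*b^3 + 1.11*b^2 + 1.62*b + 2.67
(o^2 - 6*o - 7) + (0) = o^2 - 6*o - 7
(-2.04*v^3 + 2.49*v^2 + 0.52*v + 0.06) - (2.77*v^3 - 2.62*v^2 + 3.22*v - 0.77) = -4.81*v^3 + 5.11*v^2 - 2.7*v + 0.83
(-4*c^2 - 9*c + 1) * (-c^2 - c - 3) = 4*c^4 + 13*c^3 + 20*c^2 + 26*c - 3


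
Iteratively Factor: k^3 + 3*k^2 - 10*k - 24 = (k - 3)*(k^2 + 6*k + 8) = (k - 3)*(k + 2)*(k + 4)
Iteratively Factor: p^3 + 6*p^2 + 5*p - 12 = (p - 1)*(p^2 + 7*p + 12) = (p - 1)*(p + 4)*(p + 3)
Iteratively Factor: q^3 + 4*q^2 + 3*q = (q + 1)*(q^2 + 3*q) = q*(q + 1)*(q + 3)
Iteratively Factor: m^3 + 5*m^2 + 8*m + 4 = (m + 1)*(m^2 + 4*m + 4) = (m + 1)*(m + 2)*(m + 2)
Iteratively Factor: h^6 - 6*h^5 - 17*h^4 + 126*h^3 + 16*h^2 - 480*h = (h + 2)*(h^5 - 8*h^4 - h^3 + 128*h^2 - 240*h) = (h - 5)*(h + 2)*(h^4 - 3*h^3 - 16*h^2 + 48*h) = h*(h - 5)*(h + 2)*(h^3 - 3*h^2 - 16*h + 48) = h*(h - 5)*(h - 3)*(h + 2)*(h^2 - 16) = h*(h - 5)*(h - 3)*(h + 2)*(h + 4)*(h - 4)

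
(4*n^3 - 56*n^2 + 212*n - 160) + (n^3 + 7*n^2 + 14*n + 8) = 5*n^3 - 49*n^2 + 226*n - 152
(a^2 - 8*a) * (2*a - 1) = 2*a^3 - 17*a^2 + 8*a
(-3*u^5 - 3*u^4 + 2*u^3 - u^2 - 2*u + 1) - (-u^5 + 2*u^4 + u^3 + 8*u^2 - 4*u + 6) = -2*u^5 - 5*u^4 + u^3 - 9*u^2 + 2*u - 5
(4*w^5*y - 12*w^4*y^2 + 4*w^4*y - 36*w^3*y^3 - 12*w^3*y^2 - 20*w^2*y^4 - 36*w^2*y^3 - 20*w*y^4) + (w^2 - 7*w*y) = 4*w^5*y - 12*w^4*y^2 + 4*w^4*y - 36*w^3*y^3 - 12*w^3*y^2 - 20*w^2*y^4 - 36*w^2*y^3 + w^2 - 20*w*y^4 - 7*w*y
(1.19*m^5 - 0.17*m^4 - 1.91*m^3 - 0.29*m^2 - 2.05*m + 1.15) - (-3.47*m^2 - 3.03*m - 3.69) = 1.19*m^5 - 0.17*m^4 - 1.91*m^3 + 3.18*m^2 + 0.98*m + 4.84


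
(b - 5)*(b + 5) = b^2 - 25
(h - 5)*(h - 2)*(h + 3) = h^3 - 4*h^2 - 11*h + 30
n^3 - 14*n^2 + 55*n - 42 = (n - 7)*(n - 6)*(n - 1)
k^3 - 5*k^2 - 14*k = k*(k - 7)*(k + 2)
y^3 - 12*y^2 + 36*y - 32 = (y - 8)*(y - 2)^2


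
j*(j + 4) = j^2 + 4*j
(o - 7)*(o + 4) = o^2 - 3*o - 28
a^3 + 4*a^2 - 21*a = a*(a - 3)*(a + 7)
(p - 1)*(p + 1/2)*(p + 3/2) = p^3 + p^2 - 5*p/4 - 3/4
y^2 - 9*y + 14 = (y - 7)*(y - 2)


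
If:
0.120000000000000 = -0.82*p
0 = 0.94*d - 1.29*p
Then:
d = -0.20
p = -0.15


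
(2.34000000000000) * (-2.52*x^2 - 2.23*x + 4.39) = -5.8968*x^2 - 5.2182*x + 10.2726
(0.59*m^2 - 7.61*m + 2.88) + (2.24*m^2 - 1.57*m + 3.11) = 2.83*m^2 - 9.18*m + 5.99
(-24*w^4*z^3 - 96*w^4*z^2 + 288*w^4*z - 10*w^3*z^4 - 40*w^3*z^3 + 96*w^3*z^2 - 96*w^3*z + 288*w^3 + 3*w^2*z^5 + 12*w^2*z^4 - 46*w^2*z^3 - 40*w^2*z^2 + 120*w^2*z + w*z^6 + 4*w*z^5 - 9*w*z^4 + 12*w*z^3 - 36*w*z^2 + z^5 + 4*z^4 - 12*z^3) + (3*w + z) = -24*w^4*z^3 - 96*w^4*z^2 + 288*w^4*z - 10*w^3*z^4 - 40*w^3*z^3 + 96*w^3*z^2 - 96*w^3*z + 288*w^3 + 3*w^2*z^5 + 12*w^2*z^4 - 46*w^2*z^3 - 40*w^2*z^2 + 120*w^2*z + w*z^6 + 4*w*z^5 - 9*w*z^4 + 12*w*z^3 - 36*w*z^2 + 3*w + z^5 + 4*z^4 - 12*z^3 + z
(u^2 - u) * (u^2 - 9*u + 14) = u^4 - 10*u^3 + 23*u^2 - 14*u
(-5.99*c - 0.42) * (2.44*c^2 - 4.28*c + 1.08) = -14.6156*c^3 + 24.6124*c^2 - 4.6716*c - 0.4536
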